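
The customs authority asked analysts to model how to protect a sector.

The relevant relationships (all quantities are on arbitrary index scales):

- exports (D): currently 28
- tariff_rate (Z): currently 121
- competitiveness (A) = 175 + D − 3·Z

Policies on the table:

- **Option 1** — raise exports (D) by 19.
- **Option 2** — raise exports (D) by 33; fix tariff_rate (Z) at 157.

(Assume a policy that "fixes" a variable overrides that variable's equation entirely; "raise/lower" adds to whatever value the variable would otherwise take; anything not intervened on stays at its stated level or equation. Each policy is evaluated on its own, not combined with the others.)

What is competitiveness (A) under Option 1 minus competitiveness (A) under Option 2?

Option 1 (D + 19):
  D = 28 + 19 = 47
  Z = 121
  A = 175 + 47 − 3·121 = -141
Option 2 (D + 33, Z := 157):
  D = 28 + 33 = 61
  Z = 157
  A = 175 + 61 − 3·157 = -235
A: -141 − (-235) = 94

94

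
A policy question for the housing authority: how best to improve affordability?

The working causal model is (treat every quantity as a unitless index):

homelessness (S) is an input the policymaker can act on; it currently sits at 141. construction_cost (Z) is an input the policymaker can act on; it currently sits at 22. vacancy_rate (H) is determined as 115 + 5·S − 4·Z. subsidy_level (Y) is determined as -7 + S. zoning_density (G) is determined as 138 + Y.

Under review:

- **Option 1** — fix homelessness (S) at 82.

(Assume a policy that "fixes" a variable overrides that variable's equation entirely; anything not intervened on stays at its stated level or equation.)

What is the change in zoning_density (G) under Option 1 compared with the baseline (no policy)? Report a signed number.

Baseline:
  S = 141
  Y = -7 + 141 = 134
  G = 138 + 134 = 272
Option 1 (S := 82):
  S = 82
  Y = -7 + 82 = 75
  G = 138 + 75 = 213
Change in G: 213 − 272 = -59

-59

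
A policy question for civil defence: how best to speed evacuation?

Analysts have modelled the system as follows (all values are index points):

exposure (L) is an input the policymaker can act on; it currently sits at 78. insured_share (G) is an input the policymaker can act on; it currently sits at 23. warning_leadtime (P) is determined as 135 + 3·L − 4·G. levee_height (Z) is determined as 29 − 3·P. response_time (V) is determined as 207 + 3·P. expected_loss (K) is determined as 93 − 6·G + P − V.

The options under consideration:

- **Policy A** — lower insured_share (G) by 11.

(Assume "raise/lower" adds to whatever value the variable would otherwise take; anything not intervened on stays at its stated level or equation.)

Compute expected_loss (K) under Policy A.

-828

Policy A (G − 11):
  L = 78
  G = 23 − 11 = 12
  P = 135 + 3·78 − 4·12 = 321
  V = 207 + 3·321 = 1170
  K = 93 − 6·12 + 321 − 1170 = -828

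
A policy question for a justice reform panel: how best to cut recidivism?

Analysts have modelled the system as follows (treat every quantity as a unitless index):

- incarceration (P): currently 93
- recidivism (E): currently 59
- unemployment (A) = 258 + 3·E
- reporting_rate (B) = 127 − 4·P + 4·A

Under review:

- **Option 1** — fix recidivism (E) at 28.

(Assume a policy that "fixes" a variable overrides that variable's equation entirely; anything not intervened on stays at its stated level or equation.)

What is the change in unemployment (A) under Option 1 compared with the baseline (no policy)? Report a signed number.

Baseline:
  E = 59
  A = 258 + 3·59 = 435
Option 1 (E := 28):
  E = 28
  A = 258 + 3·28 = 342
Change in A: 342 − 435 = -93

-93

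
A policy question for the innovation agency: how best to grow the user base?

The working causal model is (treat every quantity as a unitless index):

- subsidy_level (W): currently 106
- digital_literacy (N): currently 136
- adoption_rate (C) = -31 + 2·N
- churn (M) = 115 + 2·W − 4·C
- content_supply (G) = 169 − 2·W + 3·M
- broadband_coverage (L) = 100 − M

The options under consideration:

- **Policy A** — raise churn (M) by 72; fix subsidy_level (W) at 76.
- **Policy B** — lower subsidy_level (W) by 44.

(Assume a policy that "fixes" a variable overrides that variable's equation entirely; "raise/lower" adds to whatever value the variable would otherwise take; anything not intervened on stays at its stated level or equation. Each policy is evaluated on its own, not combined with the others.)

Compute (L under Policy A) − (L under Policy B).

-100

Policy A (M + 72, W := 76):
  W = 76
  N = 136
  C = -31 + 2·136 = 241
  M = 115 + 2·76 − 4·241 (+72 from intervention) = -625
  L = 100 − (-625) = 725
Policy B (W − 44):
  W = 106 − 44 = 62
  N = 136
  C = -31 + 2·136 = 241
  M = 115 + 2·62 − 4·241 = -725
  L = 100 − (-725) = 825
L: 725 − 825 = -100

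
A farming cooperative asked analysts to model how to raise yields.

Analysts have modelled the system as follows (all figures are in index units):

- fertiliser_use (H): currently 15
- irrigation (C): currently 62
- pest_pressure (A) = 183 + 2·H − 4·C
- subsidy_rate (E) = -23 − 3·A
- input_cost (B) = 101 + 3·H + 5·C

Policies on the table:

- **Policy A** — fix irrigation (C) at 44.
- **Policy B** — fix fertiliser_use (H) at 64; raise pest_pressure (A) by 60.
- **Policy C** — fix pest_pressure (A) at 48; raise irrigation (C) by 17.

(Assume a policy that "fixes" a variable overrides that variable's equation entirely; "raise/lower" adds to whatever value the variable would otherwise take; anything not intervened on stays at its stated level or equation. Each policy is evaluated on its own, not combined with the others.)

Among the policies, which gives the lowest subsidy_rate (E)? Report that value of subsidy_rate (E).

-392

Policy A (C := 44):
  H = 15
  C = 44
  A = 183 + 2·15 − 4·44 = 37
  E = -23 − 3·37 = -134
Policy B (H := 64, A + 60):
  H = 64
  C = 62
  A = 183 + 2·64 − 4·62 (+60 from intervention) = 123
  E = -23 − 3·123 = -392
Policy C (A := 48, C + 17):
  H = 15
  C = 62 + 17 = 79
  A = 48
  E = -23 − 3·48 = -167
Comparing — Policy A: E=-134, Policy B: E=-392, Policy C: E=-167. Lowest is -392 (Policy B).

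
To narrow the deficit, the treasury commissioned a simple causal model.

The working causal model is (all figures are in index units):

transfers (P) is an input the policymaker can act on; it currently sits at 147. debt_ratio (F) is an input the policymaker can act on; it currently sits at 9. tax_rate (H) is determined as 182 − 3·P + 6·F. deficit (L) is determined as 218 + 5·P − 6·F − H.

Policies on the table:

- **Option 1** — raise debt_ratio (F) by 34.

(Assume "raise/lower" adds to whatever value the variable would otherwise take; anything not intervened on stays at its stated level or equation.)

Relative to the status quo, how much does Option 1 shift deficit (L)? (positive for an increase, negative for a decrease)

Baseline:
  P = 147
  F = 9
  H = 182 − 3·147 + 6·9 = -205
  L = 218 + 5·147 − 6·9 − (-205) = 1104
Option 1 (F + 34):
  P = 147
  F = 9 + 34 = 43
  H = 182 − 3·147 + 6·43 = -1
  L = 218 + 5·147 − 6·43 − (-1) = 696
Change in L: 696 − 1104 = -408

-408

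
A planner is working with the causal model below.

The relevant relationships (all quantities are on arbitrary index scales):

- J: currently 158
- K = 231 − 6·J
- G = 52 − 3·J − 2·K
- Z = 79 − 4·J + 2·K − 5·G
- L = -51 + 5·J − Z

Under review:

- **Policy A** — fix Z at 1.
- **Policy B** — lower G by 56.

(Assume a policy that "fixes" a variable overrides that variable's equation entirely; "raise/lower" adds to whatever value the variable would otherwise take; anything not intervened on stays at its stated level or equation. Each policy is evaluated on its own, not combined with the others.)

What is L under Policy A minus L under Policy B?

Policy A (Z := 1):
  J = 158
  K = 231 − 6·158 = -717
  G = 52 − 3·158 − 2·(-717) = 1012
  Z = 1
  L = -51 + 5·158 − 1 = 738
Policy B (G − 56):
  J = 158
  K = 231 − 6·158 = -717
  G = 52 − 3·158 − 2·(-717) (−56 from intervention) = 956
  Z = 79 − 4·158 + 2·(-717) − 5·956 = -6767
  L = -51 + 5·158 − (-6767) = 7506
L: 738 − 7506 = -6768

-6768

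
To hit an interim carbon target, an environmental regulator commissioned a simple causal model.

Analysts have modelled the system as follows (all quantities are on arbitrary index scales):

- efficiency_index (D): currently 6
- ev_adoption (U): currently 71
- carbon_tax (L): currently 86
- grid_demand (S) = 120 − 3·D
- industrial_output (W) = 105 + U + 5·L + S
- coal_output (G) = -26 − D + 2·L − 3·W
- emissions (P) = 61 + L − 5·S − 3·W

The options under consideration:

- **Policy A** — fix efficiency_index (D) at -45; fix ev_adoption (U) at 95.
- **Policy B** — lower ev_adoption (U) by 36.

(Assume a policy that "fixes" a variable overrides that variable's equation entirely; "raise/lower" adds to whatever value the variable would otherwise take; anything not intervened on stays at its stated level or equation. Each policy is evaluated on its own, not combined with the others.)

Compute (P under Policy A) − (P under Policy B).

-1404

Policy A (D := -45, U := 95):
  D = -45
  U = 95
  L = 86
  S = 120 − 3·(-45) = 255
  W = 105 + 95 + 5·86 + 255 = 885
  P = 61 + 86 − 5·255 − 3·885 = -3783
Policy B (U − 36):
  D = 6
  U = 71 − 36 = 35
  L = 86
  S = 120 − 3·6 = 102
  W = 105 + 35 + 5·86 + 102 = 672
  P = 61 + 86 − 5·102 − 3·672 = -2379
P: -3783 − (-2379) = -1404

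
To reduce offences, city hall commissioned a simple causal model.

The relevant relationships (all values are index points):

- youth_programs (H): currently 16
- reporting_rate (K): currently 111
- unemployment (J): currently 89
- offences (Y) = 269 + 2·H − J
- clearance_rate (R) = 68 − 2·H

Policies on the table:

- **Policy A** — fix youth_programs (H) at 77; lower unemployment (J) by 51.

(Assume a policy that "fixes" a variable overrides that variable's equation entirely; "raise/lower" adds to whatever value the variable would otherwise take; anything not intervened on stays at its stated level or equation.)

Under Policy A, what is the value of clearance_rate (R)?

-86

Policy A (H := 77, J − 51):
  H = 77
  R = 68 − 2·77 = -86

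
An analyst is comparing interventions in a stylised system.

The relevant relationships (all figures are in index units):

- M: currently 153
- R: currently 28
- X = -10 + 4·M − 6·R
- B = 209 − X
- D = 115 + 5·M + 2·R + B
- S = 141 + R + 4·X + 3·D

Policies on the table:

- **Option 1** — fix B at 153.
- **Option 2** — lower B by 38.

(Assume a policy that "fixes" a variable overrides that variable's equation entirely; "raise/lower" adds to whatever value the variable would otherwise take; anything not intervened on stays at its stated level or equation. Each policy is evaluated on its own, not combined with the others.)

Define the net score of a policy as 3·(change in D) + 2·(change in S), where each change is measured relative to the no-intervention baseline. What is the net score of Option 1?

3402

Baseline:
  M = 153
  R = 28
  X = -10 + 4·153 − 6·28 = 434
  B = 209 − 434 = -225
  D = 115 + 5·153 + 2·28 + (-225) = 711
  S = 141 + 28 + 4·434 + 3·711 = 4038
Option 1 (B := 153):
  M = 153
  R = 28
  X = -10 + 4·153 − 6·28 = 434
  B = 153
  D = 115 + 5·153 + 2·28 + 153 = 1089
  S = 141 + 28 + 4·434 + 3·1089 = 5172
ΔD = 1089 − 711 = 378; ΔS = 5172 − 4038 = 1134
Score = 3·378 + 2·1134 = 3402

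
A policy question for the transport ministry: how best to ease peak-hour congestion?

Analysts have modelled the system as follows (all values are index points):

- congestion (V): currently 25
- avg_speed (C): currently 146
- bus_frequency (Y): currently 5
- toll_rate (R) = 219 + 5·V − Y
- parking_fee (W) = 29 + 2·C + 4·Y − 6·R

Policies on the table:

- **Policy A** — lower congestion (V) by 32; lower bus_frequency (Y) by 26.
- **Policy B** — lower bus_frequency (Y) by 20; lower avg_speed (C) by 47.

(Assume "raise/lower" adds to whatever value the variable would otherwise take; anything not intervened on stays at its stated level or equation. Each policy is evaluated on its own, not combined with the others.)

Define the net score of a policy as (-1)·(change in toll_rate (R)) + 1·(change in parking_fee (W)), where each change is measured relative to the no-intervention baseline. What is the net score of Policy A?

Baseline:
  V = 25
  C = 146
  Y = 5
  R = 219 + 5·25 − 5 = 339
  W = 29 + 2·146 + 4·5 − 6·339 = -1693
Policy A (V − 32, Y − 26):
  V = 25 − 32 = -7
  C = 146
  Y = 5 − 26 = -21
  R = 219 + 5·(-7) − (-21) = 205
  W = 29 + 2·146 + 4·(-21) − 6·205 = -993
ΔR = 205 − 339 = -134; ΔW = -993 − (-1693) = 700
Score = (-1)·(-134) + 1·700 = 834

834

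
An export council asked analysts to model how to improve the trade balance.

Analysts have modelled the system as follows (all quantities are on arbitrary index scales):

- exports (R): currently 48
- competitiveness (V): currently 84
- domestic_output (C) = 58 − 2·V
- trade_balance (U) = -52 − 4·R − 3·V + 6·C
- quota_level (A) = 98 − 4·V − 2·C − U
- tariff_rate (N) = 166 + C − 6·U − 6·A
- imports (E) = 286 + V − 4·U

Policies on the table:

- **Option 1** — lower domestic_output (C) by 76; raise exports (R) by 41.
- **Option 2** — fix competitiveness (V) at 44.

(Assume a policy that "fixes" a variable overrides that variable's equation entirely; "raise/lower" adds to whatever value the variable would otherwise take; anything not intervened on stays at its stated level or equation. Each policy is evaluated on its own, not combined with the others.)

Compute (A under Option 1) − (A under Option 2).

1372

Option 1 (C − 76, R + 41):
  R = 48 + 41 = 89
  V = 84
  C = 58 − 2·84 (−76 from intervention) = -186
  U = -52 − 4·89 − 3·84 + 6·(-186) = -1776
  A = 98 − 4·84 − 2·(-186) − (-1776) = 1910
Option 2 (V := 44):
  R = 48
  V = 44
  C = 58 − 2·44 = -30
  U = -52 − 4·48 − 3·44 + 6·(-30) = -556
  A = 98 − 4·44 − 2·(-30) − (-556) = 538
A: 1910 − 538 = 1372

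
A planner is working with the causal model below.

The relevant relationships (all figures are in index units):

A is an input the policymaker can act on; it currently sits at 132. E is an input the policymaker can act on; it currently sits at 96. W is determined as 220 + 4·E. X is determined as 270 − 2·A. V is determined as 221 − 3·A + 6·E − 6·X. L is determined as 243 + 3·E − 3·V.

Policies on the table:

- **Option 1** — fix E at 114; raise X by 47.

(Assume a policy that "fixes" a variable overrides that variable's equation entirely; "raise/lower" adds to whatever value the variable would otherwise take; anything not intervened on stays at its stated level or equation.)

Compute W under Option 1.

Option 1 (E := 114, X + 47):
  E = 114
  W = 220 + 4·114 = 676

676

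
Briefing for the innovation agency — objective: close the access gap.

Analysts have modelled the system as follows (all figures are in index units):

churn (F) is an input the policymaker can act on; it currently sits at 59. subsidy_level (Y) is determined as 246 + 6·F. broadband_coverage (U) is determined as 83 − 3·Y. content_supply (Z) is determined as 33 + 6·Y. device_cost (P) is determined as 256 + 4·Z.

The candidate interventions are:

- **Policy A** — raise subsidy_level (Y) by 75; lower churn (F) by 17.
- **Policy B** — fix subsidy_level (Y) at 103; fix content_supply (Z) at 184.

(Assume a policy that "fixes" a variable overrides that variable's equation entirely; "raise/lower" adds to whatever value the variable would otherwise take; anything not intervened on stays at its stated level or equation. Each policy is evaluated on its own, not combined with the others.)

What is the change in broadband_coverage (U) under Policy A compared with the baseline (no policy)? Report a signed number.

Baseline:
  F = 59
  Y = 246 + 6·59 = 600
  U = 83 − 3·600 = -1717
Policy A (Y + 75, F − 17):
  F = 59 − 17 = 42
  Y = 246 + 6·42 (+75 from intervention) = 573
  U = 83 − 3·573 = -1636
Change in U: -1636 − (-1717) = 81

81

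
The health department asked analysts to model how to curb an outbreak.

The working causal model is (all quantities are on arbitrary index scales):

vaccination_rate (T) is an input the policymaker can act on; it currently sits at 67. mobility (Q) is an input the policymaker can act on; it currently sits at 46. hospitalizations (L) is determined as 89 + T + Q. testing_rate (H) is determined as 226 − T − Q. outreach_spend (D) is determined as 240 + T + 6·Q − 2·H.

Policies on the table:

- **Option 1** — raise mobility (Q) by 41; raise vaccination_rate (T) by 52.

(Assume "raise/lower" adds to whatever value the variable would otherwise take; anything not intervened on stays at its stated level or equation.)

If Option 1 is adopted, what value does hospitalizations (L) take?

Option 1 (Q + 41, T + 52):
  T = 67 + 52 = 119
  Q = 46 + 41 = 87
  L = 89 + 119 + 87 = 295

295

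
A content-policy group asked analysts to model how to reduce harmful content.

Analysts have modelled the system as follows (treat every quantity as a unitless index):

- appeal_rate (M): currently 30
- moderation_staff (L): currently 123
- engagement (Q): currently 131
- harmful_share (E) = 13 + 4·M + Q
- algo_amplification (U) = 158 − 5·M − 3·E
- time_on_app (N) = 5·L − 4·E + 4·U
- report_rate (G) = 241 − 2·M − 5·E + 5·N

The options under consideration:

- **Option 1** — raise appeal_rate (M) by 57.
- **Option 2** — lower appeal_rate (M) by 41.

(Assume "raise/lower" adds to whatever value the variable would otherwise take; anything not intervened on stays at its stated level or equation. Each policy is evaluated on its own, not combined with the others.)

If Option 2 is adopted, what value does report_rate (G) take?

-902

Option 2 (M − 41):
  M = 30 − 41 = -11
  L = 123
  Q = 131
  E = 13 + 4·(-11) + 131 = 100
  U = 158 − 5·(-11) − 3·100 = -87
  N = 0 + 5·123 − 4·100 + 4·(-87) = -133
  G = 241 − 2·(-11) − 5·100 + 5·(-133) = -902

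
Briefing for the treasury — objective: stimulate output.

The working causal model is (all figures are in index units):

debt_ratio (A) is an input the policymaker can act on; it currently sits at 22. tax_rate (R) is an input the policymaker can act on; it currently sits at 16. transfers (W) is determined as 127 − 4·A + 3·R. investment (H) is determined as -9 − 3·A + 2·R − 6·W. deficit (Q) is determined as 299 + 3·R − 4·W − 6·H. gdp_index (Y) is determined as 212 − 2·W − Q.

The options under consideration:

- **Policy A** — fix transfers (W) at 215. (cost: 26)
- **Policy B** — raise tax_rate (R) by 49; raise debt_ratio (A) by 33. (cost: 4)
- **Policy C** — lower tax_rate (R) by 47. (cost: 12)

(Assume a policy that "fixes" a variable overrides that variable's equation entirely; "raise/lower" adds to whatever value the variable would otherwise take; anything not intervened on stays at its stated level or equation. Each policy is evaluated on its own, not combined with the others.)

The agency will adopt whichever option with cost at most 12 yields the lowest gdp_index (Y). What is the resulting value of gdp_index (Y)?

Policy B (R + 49, A + 33):
  A = 22 + 33 = 55
  R = 16 + 49 = 65
  W = 127 − 4·55 + 3·65 = 102
  H = -9 − 3·55 + 2·65 − 6·102 = -656
  Q = 299 + 3·65 − 4·102 − 6·(-656) = 4022
  Y = 212 − 2·102 − 4022 = -4014
Policy C (R − 47):
  A = 22
  R = 16 − 47 = -31
  W = 127 − 4·22 + 3·(-31) = -54
  H = -9 − 3·22 + 2·(-31) − 6·(-54) = 187
  Q = 299 + 3·(-31) − 4·(-54) − 6·187 = -700
  Y = 212 − 2·(-54) − (-700) = 1020
Comparing — Policy B: Y=-4014, Policy C: Y=1020. Lowest is -4014 (Policy B).

-4014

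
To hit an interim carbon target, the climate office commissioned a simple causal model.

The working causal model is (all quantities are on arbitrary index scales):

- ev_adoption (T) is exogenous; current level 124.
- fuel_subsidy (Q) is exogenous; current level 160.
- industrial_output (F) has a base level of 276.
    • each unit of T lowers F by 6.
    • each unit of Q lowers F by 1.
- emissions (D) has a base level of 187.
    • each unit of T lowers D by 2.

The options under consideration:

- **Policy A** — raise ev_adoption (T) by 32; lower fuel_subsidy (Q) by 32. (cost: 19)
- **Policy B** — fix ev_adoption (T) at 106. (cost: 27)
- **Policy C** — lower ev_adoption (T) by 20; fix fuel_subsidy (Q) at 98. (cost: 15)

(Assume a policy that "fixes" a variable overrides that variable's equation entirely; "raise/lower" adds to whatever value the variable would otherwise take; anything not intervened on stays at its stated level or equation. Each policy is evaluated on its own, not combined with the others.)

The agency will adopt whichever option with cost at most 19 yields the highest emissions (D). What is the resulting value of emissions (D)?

-21

Policy A (T + 32, Q − 32):
  T = 124 + 32 = 156
  D = 187 − 2·156 = -125
Policy C (T − 20, Q := 98):
  T = 124 − 20 = 104
  D = 187 − 2·104 = -21
Comparing — Policy A: D=-125, Policy C: D=-21. Highest is -21 (Policy C).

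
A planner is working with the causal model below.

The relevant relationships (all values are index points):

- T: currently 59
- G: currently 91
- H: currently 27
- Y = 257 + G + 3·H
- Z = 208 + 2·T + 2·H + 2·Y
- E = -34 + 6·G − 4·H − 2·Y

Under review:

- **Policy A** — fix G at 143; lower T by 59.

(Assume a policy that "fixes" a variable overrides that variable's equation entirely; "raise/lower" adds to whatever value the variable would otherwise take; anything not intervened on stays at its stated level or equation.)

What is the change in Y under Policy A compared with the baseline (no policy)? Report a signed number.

Baseline:
  G = 91
  H = 27
  Y = 257 + 91 + 3·27 = 429
Policy A (G := 143, T − 59):
  G = 143
  H = 27
  Y = 257 + 143 + 3·27 = 481
Change in Y: 481 − 429 = 52

52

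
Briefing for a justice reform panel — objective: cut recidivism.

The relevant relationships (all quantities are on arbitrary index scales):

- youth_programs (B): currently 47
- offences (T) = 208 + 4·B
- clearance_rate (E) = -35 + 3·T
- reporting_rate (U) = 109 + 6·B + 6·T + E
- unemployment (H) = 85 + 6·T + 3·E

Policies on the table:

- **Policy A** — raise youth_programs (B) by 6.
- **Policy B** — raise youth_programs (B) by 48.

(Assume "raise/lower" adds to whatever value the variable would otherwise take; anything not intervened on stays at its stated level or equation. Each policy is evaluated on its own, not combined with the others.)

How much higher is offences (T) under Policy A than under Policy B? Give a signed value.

Policy A (B + 6):
  B = 47 + 6 = 53
  T = 208 + 4·53 = 420
Policy B (B + 48):
  B = 47 + 48 = 95
  T = 208 + 4·95 = 588
T: 420 − 588 = -168

-168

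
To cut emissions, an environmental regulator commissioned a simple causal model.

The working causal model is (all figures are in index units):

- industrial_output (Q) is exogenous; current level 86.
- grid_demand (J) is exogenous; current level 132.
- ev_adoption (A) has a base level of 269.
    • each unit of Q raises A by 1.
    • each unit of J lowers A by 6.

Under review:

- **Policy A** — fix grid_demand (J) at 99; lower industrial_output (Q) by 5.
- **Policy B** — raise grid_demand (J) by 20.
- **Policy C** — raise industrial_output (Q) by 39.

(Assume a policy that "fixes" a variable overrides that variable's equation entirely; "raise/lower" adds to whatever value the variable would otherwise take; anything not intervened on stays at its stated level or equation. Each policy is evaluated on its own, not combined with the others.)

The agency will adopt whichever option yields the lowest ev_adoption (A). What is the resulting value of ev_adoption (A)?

Policy A (J := 99, Q − 5):
  Q = 86 − 5 = 81
  J = 99
  A = 269 + 81 − 6·99 = -244
Policy B (J + 20):
  Q = 86
  J = 132 + 20 = 152
  A = 269 + 86 − 6·152 = -557
Policy C (Q + 39):
  Q = 86 + 39 = 125
  J = 132
  A = 269 + 125 − 6·132 = -398
Comparing — Policy A: A=-244, Policy B: A=-557, Policy C: A=-398. Lowest is -557 (Policy B).

-557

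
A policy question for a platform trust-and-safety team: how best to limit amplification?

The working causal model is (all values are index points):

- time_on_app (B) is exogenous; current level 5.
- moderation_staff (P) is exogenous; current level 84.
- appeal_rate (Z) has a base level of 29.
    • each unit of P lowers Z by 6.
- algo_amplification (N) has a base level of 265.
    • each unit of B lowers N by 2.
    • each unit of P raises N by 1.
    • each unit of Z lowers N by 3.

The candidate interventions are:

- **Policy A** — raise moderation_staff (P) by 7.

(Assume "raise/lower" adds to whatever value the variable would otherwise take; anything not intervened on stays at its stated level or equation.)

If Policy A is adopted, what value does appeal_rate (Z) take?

Policy A (P + 7):
  P = 84 + 7 = 91
  Z = 29 − 6·91 = -517

-517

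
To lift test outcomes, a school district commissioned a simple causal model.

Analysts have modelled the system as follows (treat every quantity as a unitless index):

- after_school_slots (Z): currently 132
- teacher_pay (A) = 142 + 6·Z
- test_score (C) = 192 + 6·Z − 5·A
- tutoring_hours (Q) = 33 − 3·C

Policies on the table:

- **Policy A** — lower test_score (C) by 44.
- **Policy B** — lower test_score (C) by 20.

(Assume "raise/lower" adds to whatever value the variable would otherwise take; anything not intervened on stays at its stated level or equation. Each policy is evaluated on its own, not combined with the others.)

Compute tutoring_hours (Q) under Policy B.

Policy B (C − 20):
  Z = 132
  A = 142 + 6·132 = 934
  C = 192 + 6·132 − 5·934 (−20 from intervention) = -3706
  Q = 33 − 3·(-3706) = 11151

11151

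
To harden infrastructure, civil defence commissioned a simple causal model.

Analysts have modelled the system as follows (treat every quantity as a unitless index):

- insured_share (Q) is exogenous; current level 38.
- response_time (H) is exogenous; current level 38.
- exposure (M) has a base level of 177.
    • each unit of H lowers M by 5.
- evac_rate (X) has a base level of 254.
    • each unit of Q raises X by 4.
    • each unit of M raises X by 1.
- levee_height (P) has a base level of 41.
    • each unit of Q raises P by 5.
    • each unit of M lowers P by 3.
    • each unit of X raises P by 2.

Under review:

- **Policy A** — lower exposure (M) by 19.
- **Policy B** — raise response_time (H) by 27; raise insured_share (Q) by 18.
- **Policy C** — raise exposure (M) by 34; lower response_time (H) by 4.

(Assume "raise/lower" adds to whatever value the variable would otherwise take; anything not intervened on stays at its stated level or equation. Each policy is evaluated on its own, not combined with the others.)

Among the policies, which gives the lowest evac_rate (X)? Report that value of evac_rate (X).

330

Policy A (M − 19):
  Q = 38
  H = 38
  M = 177 − 5·38 (−19 from intervention) = -32
  X = 254 + 4·38 + (-32) = 374
Policy B (H + 27, Q + 18):
  Q = 38 + 18 = 56
  H = 38 + 27 = 65
  M = 177 − 5·65 = -148
  X = 254 + 4·56 + (-148) = 330
Policy C (M + 34, H − 4):
  Q = 38
  H = 38 − 4 = 34
  M = 177 − 5·34 (+34 from intervention) = 41
  X = 254 + 4·38 + 41 = 447
Comparing — Policy A: X=374, Policy B: X=330, Policy C: X=447. Lowest is 330 (Policy B).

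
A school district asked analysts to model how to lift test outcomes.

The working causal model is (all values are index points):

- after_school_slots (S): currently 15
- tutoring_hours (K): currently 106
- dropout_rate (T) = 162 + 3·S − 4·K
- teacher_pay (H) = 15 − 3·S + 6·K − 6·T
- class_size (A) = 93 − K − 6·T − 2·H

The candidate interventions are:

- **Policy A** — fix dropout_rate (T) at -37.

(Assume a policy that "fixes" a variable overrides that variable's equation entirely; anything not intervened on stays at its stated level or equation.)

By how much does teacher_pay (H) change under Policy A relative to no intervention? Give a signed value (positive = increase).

Baseline:
  S = 15
  K = 106
  T = 162 + 3·15 − 4·106 = -217
  H = 15 − 3·15 + 6·106 − 6·(-217) = 1908
Policy A (T := -37):
  S = 15
  K = 106
  T = -37
  H = 15 − 3·15 + 6·106 − 6·(-37) = 828
Change in H: 828 − 1908 = -1080

-1080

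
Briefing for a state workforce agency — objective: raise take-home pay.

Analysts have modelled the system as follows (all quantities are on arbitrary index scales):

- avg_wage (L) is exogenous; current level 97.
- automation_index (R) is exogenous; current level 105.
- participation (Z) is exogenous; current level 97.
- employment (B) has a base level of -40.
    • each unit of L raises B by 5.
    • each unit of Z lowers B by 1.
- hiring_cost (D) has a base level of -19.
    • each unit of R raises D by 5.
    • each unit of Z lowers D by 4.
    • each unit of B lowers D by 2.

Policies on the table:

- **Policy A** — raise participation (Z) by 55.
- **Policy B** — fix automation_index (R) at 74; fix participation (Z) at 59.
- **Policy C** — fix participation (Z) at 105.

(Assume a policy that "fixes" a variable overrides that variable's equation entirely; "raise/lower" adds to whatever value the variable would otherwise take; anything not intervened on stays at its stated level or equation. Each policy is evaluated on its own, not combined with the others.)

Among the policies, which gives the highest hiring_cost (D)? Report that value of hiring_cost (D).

-594

Policy A (Z + 55):
  L = 97
  R = 105
  Z = 97 + 55 = 152
  B = -40 + 5·97 − 152 = 293
  D = -19 + 5·105 − 4·152 − 2·293 = -688
Policy B (R := 74, Z := 59):
  L = 97
  R = 74
  Z = 59
  B = -40 + 5·97 − 59 = 386
  D = -19 + 5·74 − 4·59 − 2·386 = -657
Policy C (Z := 105):
  L = 97
  R = 105
  Z = 105
  B = -40 + 5·97 − 105 = 340
  D = -19 + 5·105 − 4·105 − 2·340 = -594
Comparing — Policy A: D=-688, Policy B: D=-657, Policy C: D=-594. Highest is -594 (Policy C).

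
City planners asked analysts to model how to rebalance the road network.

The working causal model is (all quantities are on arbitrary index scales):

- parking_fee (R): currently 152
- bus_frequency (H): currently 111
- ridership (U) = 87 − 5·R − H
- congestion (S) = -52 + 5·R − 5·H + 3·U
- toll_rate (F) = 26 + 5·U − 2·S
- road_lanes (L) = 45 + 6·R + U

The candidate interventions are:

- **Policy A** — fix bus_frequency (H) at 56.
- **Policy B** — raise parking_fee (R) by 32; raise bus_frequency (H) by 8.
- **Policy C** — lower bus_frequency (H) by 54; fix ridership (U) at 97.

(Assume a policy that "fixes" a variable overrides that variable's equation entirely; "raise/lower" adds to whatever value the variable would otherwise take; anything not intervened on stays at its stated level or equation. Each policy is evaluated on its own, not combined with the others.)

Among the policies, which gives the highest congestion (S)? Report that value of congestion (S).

714

Policy A (H := 56):
  R = 152
  H = 56
  U = 87 − 5·152 − 56 = -729
  S = -52 + 5·152 − 5·56 + 3·(-729) = -1759
Policy B (R + 32, H + 8):
  R = 152 + 32 = 184
  H = 111 + 8 = 119
  U = 87 − 5·184 − 119 = -952
  S = -52 + 5·184 − 5·119 + 3·(-952) = -2583
Policy C (H − 54, U := 97):
  R = 152
  H = 111 − 54 = 57
  U = 97
  S = -52 + 5·152 − 5·57 + 3·97 = 714
Comparing — Policy A: S=-1759, Policy B: S=-2583, Policy C: S=714. Highest is 714 (Policy C).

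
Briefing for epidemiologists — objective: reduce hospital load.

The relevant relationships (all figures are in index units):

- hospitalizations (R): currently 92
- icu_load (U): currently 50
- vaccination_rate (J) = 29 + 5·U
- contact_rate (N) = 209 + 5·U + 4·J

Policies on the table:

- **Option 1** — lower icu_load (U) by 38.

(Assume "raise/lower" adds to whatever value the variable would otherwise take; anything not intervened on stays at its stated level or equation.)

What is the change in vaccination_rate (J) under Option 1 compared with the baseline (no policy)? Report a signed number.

-190

Baseline:
  U = 50
  J = 29 + 5·50 = 279
Option 1 (U − 38):
  U = 50 − 38 = 12
  J = 29 + 5·12 = 89
Change in J: 89 − 279 = -190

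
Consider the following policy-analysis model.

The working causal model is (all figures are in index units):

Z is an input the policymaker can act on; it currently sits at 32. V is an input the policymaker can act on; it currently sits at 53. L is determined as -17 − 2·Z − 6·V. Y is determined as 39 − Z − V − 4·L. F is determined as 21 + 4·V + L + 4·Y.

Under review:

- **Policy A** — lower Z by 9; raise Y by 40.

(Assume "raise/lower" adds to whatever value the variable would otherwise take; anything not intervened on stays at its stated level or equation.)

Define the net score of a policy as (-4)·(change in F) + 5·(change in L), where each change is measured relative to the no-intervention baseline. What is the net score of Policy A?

Baseline:
  Z = 32
  V = 53
  L = -17 − 2·32 − 6·53 = -399
  Y = 39 − 32 − 53 − 4·(-399) = 1550
  F = 21 + 4·53 + (-399) + 4·1550 = 6034
Policy A (Z − 9, Y + 40):
  Z = 32 − 9 = 23
  V = 53
  L = -17 − 2·23 − 6·53 = -381
  Y = 39 − 23 − 53 − 4·(-381) (+40 from intervention) = 1527
  F = 21 + 4·53 + (-381) + 4·1527 = 5960
ΔF = 5960 − 6034 = -74; ΔL = -381 − (-399) = 18
Score = (-4)·(-74) + 5·18 = 386

386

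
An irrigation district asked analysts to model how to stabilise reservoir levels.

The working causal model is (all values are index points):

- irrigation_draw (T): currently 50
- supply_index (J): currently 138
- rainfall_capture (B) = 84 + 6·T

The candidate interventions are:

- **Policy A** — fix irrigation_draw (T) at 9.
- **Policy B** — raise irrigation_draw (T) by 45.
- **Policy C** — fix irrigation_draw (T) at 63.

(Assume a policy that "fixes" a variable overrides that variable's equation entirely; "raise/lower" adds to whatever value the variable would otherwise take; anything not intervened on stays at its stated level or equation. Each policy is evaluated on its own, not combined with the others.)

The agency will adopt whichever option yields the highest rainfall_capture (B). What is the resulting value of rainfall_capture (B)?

Policy A (T := 9):
  T = 9
  B = 84 + 6·9 = 138
Policy B (T + 45):
  T = 50 + 45 = 95
  B = 84 + 6·95 = 654
Policy C (T := 63):
  T = 63
  B = 84 + 6·63 = 462
Comparing — Policy A: B=138, Policy B: B=654, Policy C: B=462. Highest is 654 (Policy B).

654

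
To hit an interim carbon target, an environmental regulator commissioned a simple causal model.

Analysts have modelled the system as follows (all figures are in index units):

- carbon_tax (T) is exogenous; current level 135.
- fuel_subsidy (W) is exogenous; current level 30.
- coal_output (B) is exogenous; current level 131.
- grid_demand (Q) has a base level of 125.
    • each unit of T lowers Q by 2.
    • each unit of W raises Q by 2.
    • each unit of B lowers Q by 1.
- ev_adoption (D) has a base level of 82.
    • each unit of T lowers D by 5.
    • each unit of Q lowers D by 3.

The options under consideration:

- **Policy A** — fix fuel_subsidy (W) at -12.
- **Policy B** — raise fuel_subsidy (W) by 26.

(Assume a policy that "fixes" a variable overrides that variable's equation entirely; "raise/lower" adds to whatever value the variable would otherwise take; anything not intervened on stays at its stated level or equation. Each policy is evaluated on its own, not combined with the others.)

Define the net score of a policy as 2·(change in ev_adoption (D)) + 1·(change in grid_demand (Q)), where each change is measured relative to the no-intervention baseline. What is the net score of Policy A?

420

Baseline:
  T = 135
  W = 30
  B = 131
  Q = 125 − 2·135 + 2·30 − 131 = -216
  D = 82 − 5·135 − 3·(-216) = 55
Policy A (W := -12):
  T = 135
  W = -12
  B = 131
  Q = 125 − 2·135 + 2·(-12) − 131 = -300
  D = 82 − 5·135 − 3·(-300) = 307
ΔD = 307 − 55 = 252; ΔQ = -300 − (-216) = -84
Score = 2·252 + 1·(-84) = 420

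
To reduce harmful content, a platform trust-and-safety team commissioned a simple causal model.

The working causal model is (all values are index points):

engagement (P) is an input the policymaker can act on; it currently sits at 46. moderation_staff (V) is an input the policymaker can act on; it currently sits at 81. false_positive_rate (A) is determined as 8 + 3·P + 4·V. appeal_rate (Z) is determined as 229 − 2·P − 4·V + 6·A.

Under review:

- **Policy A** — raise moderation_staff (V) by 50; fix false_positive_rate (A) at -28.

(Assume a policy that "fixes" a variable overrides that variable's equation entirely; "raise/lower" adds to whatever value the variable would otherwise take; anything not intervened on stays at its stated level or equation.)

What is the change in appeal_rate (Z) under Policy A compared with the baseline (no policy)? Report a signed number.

-3188

Baseline:
  P = 46
  V = 81
  A = 8 + 3·46 + 4·81 = 470
  Z = 229 − 2·46 − 4·81 + 6·470 = 2633
Policy A (V + 50, A := -28):
  P = 46
  V = 81 + 50 = 131
  A = -28
  Z = 229 − 2·46 − 4·131 + 6·(-28) = -555
Change in Z: -555 − 2633 = -3188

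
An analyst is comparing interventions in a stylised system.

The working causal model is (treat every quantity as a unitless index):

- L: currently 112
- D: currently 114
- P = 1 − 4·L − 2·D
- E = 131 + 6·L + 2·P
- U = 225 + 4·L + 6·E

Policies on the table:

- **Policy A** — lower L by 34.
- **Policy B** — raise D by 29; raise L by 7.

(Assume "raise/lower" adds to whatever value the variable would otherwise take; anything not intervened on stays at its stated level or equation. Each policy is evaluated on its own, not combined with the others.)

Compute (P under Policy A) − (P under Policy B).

222

Policy A (L − 34):
  L = 112 − 34 = 78
  D = 114
  P = 1 − 4·78 − 2·114 = -539
Policy B (D + 29, L + 7):
  L = 112 + 7 = 119
  D = 114 + 29 = 143
  P = 1 − 4·119 − 2·143 = -761
P: -539 − (-761) = 222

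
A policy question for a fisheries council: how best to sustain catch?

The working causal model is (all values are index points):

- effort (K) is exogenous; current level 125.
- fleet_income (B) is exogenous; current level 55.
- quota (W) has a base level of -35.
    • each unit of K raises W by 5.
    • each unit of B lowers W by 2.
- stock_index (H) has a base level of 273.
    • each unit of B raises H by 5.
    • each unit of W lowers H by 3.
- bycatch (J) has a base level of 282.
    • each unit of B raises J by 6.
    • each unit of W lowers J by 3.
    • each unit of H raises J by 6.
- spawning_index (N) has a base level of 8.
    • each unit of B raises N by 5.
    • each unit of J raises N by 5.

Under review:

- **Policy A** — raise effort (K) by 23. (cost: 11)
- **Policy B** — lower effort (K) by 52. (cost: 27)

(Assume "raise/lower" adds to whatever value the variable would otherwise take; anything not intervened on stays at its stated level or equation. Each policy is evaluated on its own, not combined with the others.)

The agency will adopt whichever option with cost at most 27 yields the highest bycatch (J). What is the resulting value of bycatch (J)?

Policy A (K + 23):
  K = 125 + 23 = 148
  B = 55
  W = -35 + 5·148 − 2·55 = 595
  H = 273 + 5·55 − 3·595 = -1237
  J = 282 + 6·55 − 3·595 + 6·(-1237) = -8595
Policy B (K − 52):
  K = 125 − 52 = 73
  B = 55
  W = -35 + 5·73 − 2·55 = 220
  H = 273 + 5·55 − 3·220 = -112
  J = 282 + 6·55 − 3·220 + 6·(-112) = -720
Comparing — Policy A: J=-8595, Policy B: J=-720. Highest is -720 (Policy B).

-720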